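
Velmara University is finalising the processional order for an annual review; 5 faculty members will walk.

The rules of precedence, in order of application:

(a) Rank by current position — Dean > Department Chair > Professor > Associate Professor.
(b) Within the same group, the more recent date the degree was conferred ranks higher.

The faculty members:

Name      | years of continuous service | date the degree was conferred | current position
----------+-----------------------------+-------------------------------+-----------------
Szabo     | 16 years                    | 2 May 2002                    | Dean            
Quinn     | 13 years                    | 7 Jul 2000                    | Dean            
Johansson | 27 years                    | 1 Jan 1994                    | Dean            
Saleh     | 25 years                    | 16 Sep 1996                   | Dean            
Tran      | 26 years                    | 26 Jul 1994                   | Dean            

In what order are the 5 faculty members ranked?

Szabo, Quinn, Saleh, Tran, Johansson

By current position: Szabo, Quinn, Saleh, Tran and Johansson (Dean).
Among Szabo, Quinn, Saleh, Tran and Johansson, by date the degree was conferred (later first): Szabo (2 May 2002) before Quinn (7 Jul 2000) before Saleh (16 Sep 1996) before Tran (26 Jul 1994) before Johansson (1 Jan 1994).
Full order: Szabo, Quinn, Saleh, Tran, Johansson.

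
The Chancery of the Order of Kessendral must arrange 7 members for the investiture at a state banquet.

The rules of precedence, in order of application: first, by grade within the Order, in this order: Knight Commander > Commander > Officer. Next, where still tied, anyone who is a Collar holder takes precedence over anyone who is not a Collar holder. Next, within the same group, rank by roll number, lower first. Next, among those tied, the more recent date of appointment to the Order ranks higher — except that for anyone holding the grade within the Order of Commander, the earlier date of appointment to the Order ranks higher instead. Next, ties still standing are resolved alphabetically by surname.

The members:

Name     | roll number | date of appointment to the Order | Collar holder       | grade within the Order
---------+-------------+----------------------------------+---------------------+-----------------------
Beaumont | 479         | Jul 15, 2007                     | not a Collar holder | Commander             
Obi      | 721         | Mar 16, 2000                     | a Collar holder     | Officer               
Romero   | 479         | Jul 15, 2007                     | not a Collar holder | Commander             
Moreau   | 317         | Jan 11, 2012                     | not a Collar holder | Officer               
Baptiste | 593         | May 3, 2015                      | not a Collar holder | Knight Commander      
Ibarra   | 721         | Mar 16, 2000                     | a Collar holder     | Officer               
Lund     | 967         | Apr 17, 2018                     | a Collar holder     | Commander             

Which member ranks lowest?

Moreau

By grade within the Order: Baptiste (Knight Commander); then Lund, Beaumont and Romero (Commander); then Ibarra, Obi and Moreau (Officer).
Among Lund, Beaumont and Romero, a Collar holder before not a Collar holder: Lund (a Collar holder) before Beaumont and Romero (not a Collar holder).
Beaumont and Romero both have roll number 479, so the next rule applies.
Beaumont and Romero both have date of appointment to the Order Jul 15, 2007, so the next rule applies.
Among Beaumont and Romero, alphabetically by surname: Beaumont before Romero.
Among Ibarra, Obi and Moreau, a Collar holder before not a Collar holder: Ibarra and Obi (a Collar holder) before Moreau (not a Collar holder).
Ibarra and Obi both have roll number 721, so the next rule applies.
Ibarra and Obi both have date of appointment to the Order Mar 16, 2000, so the next rule applies.
Among Ibarra and Obi, alphabetically by surname: Ibarra before Obi.
Order: Baptiste, Lund, Beaumont, Romero, Ibarra, Obi, Moreau.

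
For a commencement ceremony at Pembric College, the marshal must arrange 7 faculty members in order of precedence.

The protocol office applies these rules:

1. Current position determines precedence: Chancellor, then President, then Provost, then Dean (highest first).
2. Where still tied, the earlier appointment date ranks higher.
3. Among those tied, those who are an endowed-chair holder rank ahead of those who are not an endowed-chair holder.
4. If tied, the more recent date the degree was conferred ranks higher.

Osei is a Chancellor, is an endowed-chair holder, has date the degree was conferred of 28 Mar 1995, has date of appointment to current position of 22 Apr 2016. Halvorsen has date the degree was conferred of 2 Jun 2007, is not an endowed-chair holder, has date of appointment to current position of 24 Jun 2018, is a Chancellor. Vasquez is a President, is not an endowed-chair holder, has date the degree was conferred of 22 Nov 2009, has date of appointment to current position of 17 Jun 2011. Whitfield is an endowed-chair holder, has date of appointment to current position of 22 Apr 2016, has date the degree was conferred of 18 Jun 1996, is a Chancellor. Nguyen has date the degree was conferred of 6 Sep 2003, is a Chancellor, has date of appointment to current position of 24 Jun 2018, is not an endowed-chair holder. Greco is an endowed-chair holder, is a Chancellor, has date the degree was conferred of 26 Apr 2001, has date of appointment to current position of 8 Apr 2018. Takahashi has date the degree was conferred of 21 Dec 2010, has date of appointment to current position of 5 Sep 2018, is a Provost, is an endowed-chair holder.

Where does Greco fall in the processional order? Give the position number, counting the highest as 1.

By current position: Whitfield, Osei, Greco, Halvorsen and Nguyen (Chancellor); then Vasquez (President); then Takahashi (Provost).
Among Whitfield, Osei, Greco, Halvorsen and Nguyen, by date of appointment to current position (earlier first): Whitfield and Osei (22 Apr 2016) before Greco (8 Apr 2018) before Halvorsen and Nguyen (24 Jun 2018).
Whitfield and Osei are each an endowed-chair holder, so the next rule applies.
Among Whitfield and Osei, by date the degree was conferred (later first): Whitfield (18 Jun 1996) before Osei (28 Mar 1995).
Halvorsen and Nguyen are each not an endowed-chair holder, so the next rule applies.
Among Halvorsen and Nguyen, by date the degree was conferred (later first): Halvorsen (2 Jun 2007) before Nguyen (6 Sep 2003).
Order: Whitfield, Osei, Greco, Halvorsen, Nguyen, Vasquez, Takahashi. So position 3.

3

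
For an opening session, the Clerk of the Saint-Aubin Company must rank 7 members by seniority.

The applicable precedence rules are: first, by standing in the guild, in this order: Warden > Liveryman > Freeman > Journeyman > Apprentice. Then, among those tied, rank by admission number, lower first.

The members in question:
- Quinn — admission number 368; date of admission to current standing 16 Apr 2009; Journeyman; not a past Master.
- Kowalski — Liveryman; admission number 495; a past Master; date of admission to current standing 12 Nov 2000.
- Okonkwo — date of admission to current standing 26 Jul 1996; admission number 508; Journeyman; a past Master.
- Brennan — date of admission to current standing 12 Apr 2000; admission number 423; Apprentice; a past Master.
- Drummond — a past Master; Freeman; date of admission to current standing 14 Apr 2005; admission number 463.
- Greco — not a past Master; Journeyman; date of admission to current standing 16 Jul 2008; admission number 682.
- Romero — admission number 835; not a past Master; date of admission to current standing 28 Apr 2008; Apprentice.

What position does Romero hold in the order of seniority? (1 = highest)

By standing in the guild: Kowalski (Liveryman); then Drummond (Freeman); then Quinn, Okonkwo and Greco (Journeyman); then Brennan and Romero (Apprentice).
Among Quinn, Okonkwo and Greco, by admission number (lower first): Quinn (368) before Okonkwo (508) before Greco (682).
Among Brennan and Romero, by admission number (lower first): Brennan (423) before Romero (835).
Order: Kowalski, Drummond, Quinn, Okonkwo, Greco, Brennan, Romero. So position 7.

7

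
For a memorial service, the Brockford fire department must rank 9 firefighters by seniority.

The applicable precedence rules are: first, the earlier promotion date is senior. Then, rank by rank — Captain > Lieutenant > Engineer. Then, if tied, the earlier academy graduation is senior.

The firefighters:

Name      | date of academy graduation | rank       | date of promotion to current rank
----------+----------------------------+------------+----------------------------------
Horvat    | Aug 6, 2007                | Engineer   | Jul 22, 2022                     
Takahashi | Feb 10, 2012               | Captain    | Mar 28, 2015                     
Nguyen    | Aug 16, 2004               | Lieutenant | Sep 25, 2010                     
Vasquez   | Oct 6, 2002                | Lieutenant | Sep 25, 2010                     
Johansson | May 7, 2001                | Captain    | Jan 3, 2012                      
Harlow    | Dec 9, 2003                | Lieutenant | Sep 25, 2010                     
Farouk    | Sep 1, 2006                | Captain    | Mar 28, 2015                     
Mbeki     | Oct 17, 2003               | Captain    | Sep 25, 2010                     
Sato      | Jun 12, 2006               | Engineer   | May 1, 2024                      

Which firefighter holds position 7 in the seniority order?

By date of promotion to current rank (earlier first): Mbeki, Vasquez, Harlow and Nguyen (each Sep 25, 2010); then Johansson (Jan 3, 2012); then Farouk and Takahashi (both Mar 28, 2015); then Horvat (Jul 22, 2022); then Sato (May 1, 2024).
Among Mbeki, Vasquez, Harlow and Nguyen, by rank: Mbeki (Captain) before Vasquez, Harlow and Nguyen (Lieutenant).
Among Vasquez, Harlow and Nguyen, by date of academy graduation (earlier first): Vasquez (Oct 6, 2002) before Harlow (Dec 9, 2003) before Nguyen (Aug 16, 2004).
Farouk and Takahashi are each Captain, so the next rule applies.
Among Farouk and Takahashi, by date of academy graduation (earlier first): Farouk (Sep 1, 2006) before Takahashi (Feb 10, 2012).
Order: Mbeki, Vasquez, Harlow, Nguyen, Johansson, Farouk, Takahashi, Horvat, Sato.

Takahashi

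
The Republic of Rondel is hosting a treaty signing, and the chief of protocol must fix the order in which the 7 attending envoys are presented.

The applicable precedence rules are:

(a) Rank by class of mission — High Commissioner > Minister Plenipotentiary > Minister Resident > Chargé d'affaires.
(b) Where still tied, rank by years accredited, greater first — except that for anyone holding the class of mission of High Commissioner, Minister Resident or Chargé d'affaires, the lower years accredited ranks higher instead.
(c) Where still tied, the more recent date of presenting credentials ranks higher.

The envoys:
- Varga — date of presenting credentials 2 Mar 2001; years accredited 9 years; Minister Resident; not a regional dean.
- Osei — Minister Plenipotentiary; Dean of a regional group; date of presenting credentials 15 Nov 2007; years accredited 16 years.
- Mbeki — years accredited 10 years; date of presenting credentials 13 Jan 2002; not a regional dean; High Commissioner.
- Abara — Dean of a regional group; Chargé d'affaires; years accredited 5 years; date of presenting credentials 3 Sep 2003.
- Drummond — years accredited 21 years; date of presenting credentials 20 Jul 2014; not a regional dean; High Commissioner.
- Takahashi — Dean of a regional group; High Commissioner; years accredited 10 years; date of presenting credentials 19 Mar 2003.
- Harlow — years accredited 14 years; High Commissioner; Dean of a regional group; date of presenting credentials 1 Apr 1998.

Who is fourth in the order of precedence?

Drummond

By class of mission: Takahashi, Mbeki, Harlow and Drummond (High Commissioner); then Osei (Minister Plenipotentiary); then Varga (Minister Resident); then Abara (Chargé d'affaires).
Among Takahashi, Mbeki, Harlow and Drummond, by years accredited (lower first) (reversed rule for this group): Takahashi and Mbeki (10 years) before Harlow (14 years) before Drummond (21 years).
Among Takahashi and Mbeki, by date of presenting credentials (later first): Takahashi (19 Mar 2003) before Mbeki (13 Jan 2002).
Order: Takahashi, Mbeki, Harlow, Drummond, Osei, Varga, Abara.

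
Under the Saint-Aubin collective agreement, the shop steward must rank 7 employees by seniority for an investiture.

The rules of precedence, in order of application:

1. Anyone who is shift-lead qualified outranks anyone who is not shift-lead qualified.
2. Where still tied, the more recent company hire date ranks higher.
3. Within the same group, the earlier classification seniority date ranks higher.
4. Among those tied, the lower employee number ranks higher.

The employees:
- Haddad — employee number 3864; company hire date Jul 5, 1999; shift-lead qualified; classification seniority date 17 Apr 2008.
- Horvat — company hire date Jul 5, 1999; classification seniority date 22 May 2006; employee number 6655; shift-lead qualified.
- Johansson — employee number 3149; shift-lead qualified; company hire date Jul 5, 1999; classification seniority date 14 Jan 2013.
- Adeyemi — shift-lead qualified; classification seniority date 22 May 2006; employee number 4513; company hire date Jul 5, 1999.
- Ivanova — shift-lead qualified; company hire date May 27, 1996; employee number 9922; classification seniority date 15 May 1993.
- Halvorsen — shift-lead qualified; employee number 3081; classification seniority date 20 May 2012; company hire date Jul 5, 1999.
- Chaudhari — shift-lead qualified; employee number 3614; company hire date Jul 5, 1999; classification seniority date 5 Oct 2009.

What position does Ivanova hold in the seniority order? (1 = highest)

7

By the first rule: Adeyemi, Horvat, Haddad, Chaudhari, Halvorsen, Johansson and Ivanova (each shift-lead qualified).
Among Adeyemi, Horvat, Haddad, Chaudhari, Halvorsen, Johansson and Ivanova, by company hire date (later first): Adeyemi, Horvat, Haddad, Chaudhari, Halvorsen and Johansson (Jul 5, 1999) before Ivanova (May 27, 1996).
Among Adeyemi, Horvat, Haddad, Chaudhari, Halvorsen and Johansson, by classification seniority date (earlier first): Adeyemi and Horvat (22 May 2006) before Haddad (17 Apr 2008) before Chaudhari (5 Oct 2009) before Halvorsen (20 May 2012) before Johansson (14 Jan 2013).
Among Adeyemi and Horvat, by employee number (lower first): Adeyemi (4513) before Horvat (6655).
Order: Adeyemi, Horvat, Haddad, Chaudhari, Halvorsen, Johansson, Ivanova. So position 7.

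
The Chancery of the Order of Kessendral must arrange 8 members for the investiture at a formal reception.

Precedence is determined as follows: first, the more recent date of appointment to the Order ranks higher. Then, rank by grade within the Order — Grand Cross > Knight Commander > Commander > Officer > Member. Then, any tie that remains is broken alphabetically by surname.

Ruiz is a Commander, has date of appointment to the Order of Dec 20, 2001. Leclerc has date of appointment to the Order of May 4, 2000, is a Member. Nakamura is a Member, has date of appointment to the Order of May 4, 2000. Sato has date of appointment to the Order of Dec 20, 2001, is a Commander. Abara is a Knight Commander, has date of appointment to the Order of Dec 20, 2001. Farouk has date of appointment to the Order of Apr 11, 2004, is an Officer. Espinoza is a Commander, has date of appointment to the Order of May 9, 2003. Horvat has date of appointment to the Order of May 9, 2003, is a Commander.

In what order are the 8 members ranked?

By date of appointment to the Order (later first): Farouk (Apr 11, 2004); then Espinoza and Horvat (both May 9, 2003); then Abara, Ruiz and Sato (each Dec 20, 2001); then Leclerc and Nakamura (both May 4, 2000).
Espinoza and Horvat are each Commander, so the next rule applies.
Among Espinoza and Horvat, alphabetically by surname: Espinoza before Horvat.
Among Abara, Ruiz and Sato, by grade within the Order: Abara (Knight Commander) before Ruiz and Sato (Commander).
Among Ruiz and Sato, alphabetically by surname: Ruiz before Sato.
Leclerc and Nakamura are each Member, so the next rule applies.
Among Leclerc and Nakamura, alphabetically by surname: Leclerc before Nakamura.
Full order: Farouk, Espinoza, Horvat, Abara, Ruiz, Sato, Leclerc, Nakamura.

Farouk, Espinoza, Horvat, Abara, Ruiz, Sato, Leclerc, Nakamura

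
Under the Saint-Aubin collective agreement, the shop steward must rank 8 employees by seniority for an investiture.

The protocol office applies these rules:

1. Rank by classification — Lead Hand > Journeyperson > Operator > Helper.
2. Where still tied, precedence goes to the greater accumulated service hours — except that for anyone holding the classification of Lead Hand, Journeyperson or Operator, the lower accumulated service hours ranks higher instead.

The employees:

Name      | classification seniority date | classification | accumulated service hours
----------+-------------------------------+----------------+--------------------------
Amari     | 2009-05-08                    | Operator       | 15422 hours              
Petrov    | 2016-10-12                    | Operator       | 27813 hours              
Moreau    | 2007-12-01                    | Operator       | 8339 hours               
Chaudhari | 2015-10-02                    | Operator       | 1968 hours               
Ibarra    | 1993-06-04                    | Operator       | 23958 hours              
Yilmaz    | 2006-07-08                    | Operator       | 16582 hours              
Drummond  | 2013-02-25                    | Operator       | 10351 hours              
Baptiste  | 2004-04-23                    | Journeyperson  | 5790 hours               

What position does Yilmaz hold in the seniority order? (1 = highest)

6

By classification: Baptiste (Journeyperson); then Chaudhari, Moreau, Drummond, Amari, Yilmaz, Ibarra and Petrov (Operator).
Among Chaudhari, Moreau, Drummond, Amari, Yilmaz, Ibarra and Petrov, by accumulated service hours (lower first) (reversed rule for this group): Chaudhari (1968 hours) before Moreau (8339 hours) before Drummond (10351 hours) before Amari (15422 hours) before Yilmaz (16582 hours) before Ibarra (23958 hours) before Petrov (27813 hours).
Order: Baptiste, Chaudhari, Moreau, Drummond, Amari, Yilmaz, Ibarra, Petrov. So position 6.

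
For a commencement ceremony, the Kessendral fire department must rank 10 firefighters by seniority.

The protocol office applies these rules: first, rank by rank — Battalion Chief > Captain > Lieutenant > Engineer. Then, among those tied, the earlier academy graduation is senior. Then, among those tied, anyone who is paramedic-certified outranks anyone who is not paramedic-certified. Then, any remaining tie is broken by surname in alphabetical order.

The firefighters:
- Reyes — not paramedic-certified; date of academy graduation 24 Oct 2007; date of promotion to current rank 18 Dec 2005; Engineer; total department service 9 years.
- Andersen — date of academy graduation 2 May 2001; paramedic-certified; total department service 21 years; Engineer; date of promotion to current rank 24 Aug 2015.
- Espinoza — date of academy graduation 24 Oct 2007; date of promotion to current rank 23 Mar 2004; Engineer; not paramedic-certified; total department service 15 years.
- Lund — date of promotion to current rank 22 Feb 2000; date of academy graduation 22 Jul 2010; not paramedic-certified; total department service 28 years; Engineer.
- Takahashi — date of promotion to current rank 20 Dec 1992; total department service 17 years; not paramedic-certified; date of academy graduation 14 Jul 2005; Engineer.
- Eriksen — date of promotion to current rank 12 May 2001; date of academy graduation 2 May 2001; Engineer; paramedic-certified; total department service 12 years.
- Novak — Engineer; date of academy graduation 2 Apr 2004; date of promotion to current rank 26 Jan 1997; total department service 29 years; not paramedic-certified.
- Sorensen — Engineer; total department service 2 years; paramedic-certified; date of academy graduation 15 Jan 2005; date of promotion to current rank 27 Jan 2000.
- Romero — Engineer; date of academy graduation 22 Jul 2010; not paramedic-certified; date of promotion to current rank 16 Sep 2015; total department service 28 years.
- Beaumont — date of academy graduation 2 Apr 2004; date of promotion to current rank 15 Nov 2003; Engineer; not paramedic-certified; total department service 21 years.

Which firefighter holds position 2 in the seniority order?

By rank: Andersen, Eriksen, Beaumont, Novak, Sorensen, Takahashi, Espinoza, Reyes, Lund and Romero (Engineer).
Among Andersen, Eriksen, Beaumont, Novak, Sorensen, Takahashi, Espinoza, Reyes, Lund and Romero, by date of academy graduation (earlier first): Andersen and Eriksen (2 May 2001) before Beaumont and Novak (2 Apr 2004) before Sorensen (15 Jan 2005) before Takahashi (14 Jul 2005) before Espinoza and Reyes (24 Oct 2007) before Lund and Romero (22 Jul 2010).
Andersen and Eriksen are each paramedic-certified, so the next rule applies.
Among Andersen and Eriksen, alphabetically by surname: Andersen before Eriksen.
Beaumont and Novak are each not paramedic-certified, so the next rule applies.
Among Beaumont and Novak, alphabetically by surname: Beaumont before Novak.
Espinoza and Reyes are each not paramedic-certified, so the next rule applies.
Among Espinoza and Reyes, alphabetically by surname: Espinoza before Reyes.
Lund and Romero are each not paramedic-certified, so the next rule applies.
Among Lund and Romero, alphabetically by surname: Lund before Romero.
Order: Andersen, Eriksen, Beaumont, Novak, Sorensen, Takahashi, Espinoza, Reyes, Lund, Romero.

Eriksen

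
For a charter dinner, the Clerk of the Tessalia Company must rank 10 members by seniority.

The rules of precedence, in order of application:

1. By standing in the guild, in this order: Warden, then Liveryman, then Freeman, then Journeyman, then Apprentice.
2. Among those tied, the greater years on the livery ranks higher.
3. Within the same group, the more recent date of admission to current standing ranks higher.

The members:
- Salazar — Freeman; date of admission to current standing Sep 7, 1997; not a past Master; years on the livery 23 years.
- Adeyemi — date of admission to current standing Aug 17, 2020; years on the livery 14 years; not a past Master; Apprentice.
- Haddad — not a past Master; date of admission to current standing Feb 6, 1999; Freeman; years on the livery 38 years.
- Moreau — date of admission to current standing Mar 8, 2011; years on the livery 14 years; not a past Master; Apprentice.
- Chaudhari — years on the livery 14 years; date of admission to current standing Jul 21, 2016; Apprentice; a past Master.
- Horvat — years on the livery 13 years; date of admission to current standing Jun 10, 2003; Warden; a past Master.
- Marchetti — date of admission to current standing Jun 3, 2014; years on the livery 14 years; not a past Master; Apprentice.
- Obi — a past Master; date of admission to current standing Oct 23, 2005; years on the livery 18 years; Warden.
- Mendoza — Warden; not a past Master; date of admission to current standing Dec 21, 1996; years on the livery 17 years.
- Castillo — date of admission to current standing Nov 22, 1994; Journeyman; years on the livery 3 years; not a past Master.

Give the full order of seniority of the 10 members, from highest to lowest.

By standing in the guild: Obi, Mendoza and Horvat (Warden); then Haddad and Salazar (Freeman); then Castillo (Journeyman); then Adeyemi, Chaudhari, Marchetti and Moreau (Apprentice).
Among Obi, Mendoza and Horvat, by years on the livery (higher first): Obi (18 years) before Mendoza (17 years) before Horvat (13 years).
Among Haddad and Salazar, by years on the livery (higher first): Haddad (38 years) before Salazar (23 years).
Adeyemi, Chaudhari, Marchetti and Moreau all have years on the livery 14 years, so the next rule applies.
Among Adeyemi, Chaudhari, Marchetti and Moreau, by date of admission to current standing (later first): Adeyemi (Aug 17, 2020) before Chaudhari (Jul 21, 2016) before Marchetti (Jun 3, 2014) before Moreau (Mar 8, 2011).
Full order: Obi, Mendoza, Horvat, Haddad, Salazar, Castillo, Adeyemi, Chaudhari, Marchetti, Moreau.

Obi, Mendoza, Horvat, Haddad, Salazar, Castillo, Adeyemi, Chaudhari, Marchetti, Moreau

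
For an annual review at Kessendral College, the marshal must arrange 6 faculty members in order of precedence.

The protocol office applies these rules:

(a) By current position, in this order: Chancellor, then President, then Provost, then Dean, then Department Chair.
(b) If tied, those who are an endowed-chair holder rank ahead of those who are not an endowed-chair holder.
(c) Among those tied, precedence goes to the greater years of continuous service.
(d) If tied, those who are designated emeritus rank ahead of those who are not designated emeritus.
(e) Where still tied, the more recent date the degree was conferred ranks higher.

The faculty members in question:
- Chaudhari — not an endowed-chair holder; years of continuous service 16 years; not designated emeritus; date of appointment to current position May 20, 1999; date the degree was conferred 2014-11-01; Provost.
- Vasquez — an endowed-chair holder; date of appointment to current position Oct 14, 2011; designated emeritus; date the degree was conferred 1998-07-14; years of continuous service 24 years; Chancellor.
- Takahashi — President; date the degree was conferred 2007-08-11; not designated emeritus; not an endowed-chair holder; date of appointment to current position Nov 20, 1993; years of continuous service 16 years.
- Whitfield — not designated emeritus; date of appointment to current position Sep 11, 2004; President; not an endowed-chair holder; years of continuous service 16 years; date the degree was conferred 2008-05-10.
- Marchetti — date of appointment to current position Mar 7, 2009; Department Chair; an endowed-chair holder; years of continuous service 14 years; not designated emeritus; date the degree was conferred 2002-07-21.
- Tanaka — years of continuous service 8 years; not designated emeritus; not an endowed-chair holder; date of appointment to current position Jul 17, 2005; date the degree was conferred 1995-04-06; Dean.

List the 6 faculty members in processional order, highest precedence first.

By current position: Vasquez (Chancellor); then Whitfield and Takahashi (President); then Chaudhari (Provost); then Tanaka (Dean); then Marchetti (Department Chair).
Whitfield and Takahashi are each not an endowed-chair holder, so the next rule applies.
Whitfield and Takahashi both have years of continuous service 16 years, so the next rule applies.
Whitfield and Takahashi are each not designated emeritus, so the next rule applies.
Among Whitfield and Takahashi, by date the degree was conferred (later first): Whitfield (2008-05-10) before Takahashi (2007-08-11).
Full order: Vasquez, Whitfield, Takahashi, Chaudhari, Tanaka, Marchetti.

Vasquez, Whitfield, Takahashi, Chaudhari, Tanaka, Marchetti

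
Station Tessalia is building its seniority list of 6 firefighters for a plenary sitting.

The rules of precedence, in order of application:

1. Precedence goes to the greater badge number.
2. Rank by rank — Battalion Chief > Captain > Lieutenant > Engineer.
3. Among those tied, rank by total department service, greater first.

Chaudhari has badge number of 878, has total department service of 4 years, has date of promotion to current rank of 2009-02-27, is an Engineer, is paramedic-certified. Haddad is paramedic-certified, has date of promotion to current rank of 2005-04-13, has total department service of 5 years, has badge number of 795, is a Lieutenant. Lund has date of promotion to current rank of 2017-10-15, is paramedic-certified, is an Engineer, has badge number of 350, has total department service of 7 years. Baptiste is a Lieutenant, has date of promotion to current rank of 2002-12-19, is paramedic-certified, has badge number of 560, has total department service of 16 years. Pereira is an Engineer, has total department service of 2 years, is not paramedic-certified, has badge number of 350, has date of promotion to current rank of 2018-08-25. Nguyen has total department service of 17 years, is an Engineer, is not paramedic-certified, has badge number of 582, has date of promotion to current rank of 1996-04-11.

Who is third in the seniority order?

By badge number (higher first): Chaudhari (878); then Haddad (795); then Nguyen (582); then Baptiste (560); then Lund and Pereira (both 350).
Lund and Pereira are each Engineer, so the next rule applies.
Among Lund and Pereira, by total department service (higher first): Lund (7 years) before Pereira (2 years).
Order: Chaudhari, Haddad, Nguyen, Baptiste, Lund, Pereira.

Nguyen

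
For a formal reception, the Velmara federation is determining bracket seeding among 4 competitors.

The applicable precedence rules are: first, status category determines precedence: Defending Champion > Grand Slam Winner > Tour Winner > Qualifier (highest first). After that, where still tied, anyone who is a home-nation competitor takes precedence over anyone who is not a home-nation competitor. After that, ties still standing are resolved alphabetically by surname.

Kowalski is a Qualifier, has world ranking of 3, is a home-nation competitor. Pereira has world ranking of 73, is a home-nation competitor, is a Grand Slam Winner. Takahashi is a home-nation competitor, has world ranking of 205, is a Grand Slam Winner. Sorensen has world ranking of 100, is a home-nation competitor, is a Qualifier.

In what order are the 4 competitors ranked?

By status category: Pereira and Takahashi (Grand Slam Winner); then Kowalski and Sorensen (Qualifier).
Pereira and Takahashi are each a home-nation competitor, so the next rule applies.
Among Pereira and Takahashi, alphabetically by surname: Pereira before Takahashi.
Kowalski and Sorensen are each a home-nation competitor, so the next rule applies.
Among Kowalski and Sorensen, alphabetically by surname: Kowalski before Sorensen.
Full order: Pereira, Takahashi, Kowalski, Sorensen.

Pereira, Takahashi, Kowalski, Sorensen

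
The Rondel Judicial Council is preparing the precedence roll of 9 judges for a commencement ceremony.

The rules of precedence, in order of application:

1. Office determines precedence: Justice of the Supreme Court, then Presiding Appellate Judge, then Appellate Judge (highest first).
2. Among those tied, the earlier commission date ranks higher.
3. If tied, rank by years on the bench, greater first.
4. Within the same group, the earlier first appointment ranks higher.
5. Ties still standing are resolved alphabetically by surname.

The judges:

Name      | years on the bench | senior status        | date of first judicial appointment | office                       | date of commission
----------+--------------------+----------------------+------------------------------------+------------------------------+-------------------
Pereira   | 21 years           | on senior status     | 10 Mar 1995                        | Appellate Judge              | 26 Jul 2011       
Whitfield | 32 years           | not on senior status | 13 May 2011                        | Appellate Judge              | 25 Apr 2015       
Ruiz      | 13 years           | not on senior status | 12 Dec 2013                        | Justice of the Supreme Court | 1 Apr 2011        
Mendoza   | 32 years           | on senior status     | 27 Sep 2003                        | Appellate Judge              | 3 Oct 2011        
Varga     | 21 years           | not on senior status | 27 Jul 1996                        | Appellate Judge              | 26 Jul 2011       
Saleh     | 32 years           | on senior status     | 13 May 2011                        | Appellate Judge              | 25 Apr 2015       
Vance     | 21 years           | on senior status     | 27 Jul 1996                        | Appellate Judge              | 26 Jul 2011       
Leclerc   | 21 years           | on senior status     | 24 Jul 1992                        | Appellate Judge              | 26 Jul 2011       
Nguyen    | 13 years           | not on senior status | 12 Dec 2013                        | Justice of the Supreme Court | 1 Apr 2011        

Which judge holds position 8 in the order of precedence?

By office: Nguyen and Ruiz (Justice of the Supreme Court); then Leclerc, Pereira, Vance, Varga, Mendoza, Saleh and Whitfield (Appellate Judge).
Nguyen and Ruiz both have date of commission 1 Apr 2011, so the next rule applies.
Nguyen and Ruiz both have years on the bench 13 years, so the next rule applies.
Nguyen and Ruiz both have date of first judicial appointment 12 Dec 2013, so the next rule applies.
Among Nguyen and Ruiz, alphabetically by surname: Nguyen before Ruiz.
Among Leclerc, Pereira, Vance, Varga, Mendoza, Saleh and Whitfield, by date of commission (earlier first): Leclerc, Pereira, Vance and Varga (26 Jul 2011) before Mendoza (3 Oct 2011) before Saleh and Whitfield (25 Apr 2015).
Leclerc, Pereira, Vance and Varga all have years on the bench 21 years, so the next rule applies.
Among Leclerc, Pereira, Vance and Varga, by date of first judicial appointment (earlier first): Leclerc (24 Jul 1992) before Pereira (10 Mar 1995) before Vance and Varga (27 Jul 1996).
Among Vance and Varga, alphabetically by surname: Vance before Varga.
Saleh and Whitfield both have years on the bench 32 years, so the next rule applies.
Saleh and Whitfield both have date of first judicial appointment 13 May 2011, so the next rule applies.
Among Saleh and Whitfield, alphabetically by surname: Saleh before Whitfield.
Order: Nguyen, Ruiz, Leclerc, Pereira, Vance, Varga, Mendoza, Saleh, Whitfield.

Saleh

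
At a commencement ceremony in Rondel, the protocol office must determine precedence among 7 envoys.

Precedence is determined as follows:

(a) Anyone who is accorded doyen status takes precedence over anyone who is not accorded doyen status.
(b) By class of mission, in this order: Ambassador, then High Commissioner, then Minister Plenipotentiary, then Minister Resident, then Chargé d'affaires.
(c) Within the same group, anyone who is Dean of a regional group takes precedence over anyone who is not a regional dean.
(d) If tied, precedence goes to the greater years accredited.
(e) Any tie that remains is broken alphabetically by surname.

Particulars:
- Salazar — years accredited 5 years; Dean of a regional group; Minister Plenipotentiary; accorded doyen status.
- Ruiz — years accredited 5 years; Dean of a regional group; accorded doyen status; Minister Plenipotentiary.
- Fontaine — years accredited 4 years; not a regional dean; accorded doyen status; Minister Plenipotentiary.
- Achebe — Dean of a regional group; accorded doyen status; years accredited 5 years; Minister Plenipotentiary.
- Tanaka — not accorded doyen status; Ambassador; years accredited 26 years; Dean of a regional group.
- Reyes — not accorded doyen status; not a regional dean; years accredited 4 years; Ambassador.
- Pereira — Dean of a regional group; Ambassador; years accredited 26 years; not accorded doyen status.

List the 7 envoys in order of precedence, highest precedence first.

By the first rule: Achebe, Ruiz, Salazar and Fontaine (each accorded doyen status); then Pereira, Tanaka and Reyes (each not accorded doyen status).
Achebe, Ruiz, Salazar and Fontaine are each Minister Plenipotentiary, so the next rule applies.
Among Achebe, Ruiz, Salazar and Fontaine, Dean of a regional group before not a regional dean: Achebe, Ruiz and Salazar (Dean of a regional group) before Fontaine (not a regional dean).
Achebe, Ruiz and Salazar all have years accredited 5 years, so the next rule applies.
Among Achebe, Ruiz and Salazar, alphabetically by surname: Achebe before Ruiz before Salazar.
Pereira, Tanaka and Reyes are each Ambassador, so the next rule applies.
Among Pereira, Tanaka and Reyes, Dean of a regional group before not a regional dean: Pereira and Tanaka (Dean of a regional group) before Reyes (not a regional dean).
Pereira and Tanaka both have years accredited 26 years, so the next rule applies.
Among Pereira and Tanaka, alphabetically by surname: Pereira before Tanaka.
Full order: Achebe, Ruiz, Salazar, Fontaine, Pereira, Tanaka, Reyes.

Achebe, Ruiz, Salazar, Fontaine, Pereira, Tanaka, Reyes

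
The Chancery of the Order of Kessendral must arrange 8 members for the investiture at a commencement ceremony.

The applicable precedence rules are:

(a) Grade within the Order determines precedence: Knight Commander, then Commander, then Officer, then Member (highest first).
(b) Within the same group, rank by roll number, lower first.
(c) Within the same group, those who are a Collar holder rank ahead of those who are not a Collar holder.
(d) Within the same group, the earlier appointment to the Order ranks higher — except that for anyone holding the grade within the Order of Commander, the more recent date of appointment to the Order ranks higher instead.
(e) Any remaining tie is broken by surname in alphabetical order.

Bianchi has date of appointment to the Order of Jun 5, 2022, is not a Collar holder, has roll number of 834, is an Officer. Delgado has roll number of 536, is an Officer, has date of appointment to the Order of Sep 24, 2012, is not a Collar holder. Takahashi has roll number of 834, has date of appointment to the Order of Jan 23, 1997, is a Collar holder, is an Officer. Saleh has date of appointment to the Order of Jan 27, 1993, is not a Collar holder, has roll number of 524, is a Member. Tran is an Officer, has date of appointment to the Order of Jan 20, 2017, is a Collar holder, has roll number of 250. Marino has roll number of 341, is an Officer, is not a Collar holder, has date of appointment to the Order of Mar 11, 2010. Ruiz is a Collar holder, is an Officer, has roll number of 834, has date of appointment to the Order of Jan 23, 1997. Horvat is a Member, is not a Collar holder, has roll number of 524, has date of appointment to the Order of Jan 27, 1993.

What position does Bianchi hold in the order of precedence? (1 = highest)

6

By grade within the Order: Tran, Marino, Delgado, Ruiz, Takahashi and Bianchi (Officer); then Horvat and Saleh (Member).
Among Tran, Marino, Delgado, Ruiz, Takahashi and Bianchi, by roll number (lower first): Tran (250) before Marino (341) before Delgado (536) before Ruiz, Takahashi and Bianchi (834).
Among Ruiz, Takahashi and Bianchi, a Collar holder before not a Collar holder: Ruiz and Takahashi (a Collar holder) before Bianchi (not a Collar holder).
Ruiz and Takahashi both have date of appointment to the Order Jan 23, 1997, so the next rule applies.
Among Ruiz and Takahashi, alphabetically by surname: Ruiz before Takahashi.
Horvat and Saleh both have roll number 524, so the next rule applies.
Horvat and Saleh are each not a Collar holder, so the next rule applies.
Horvat and Saleh both have date of appointment to the Order Jan 27, 1993, so the next rule applies.
Among Horvat and Saleh, alphabetically by surname: Horvat before Saleh.
Order: Tran, Marino, Delgado, Ruiz, Takahashi, Bianchi, Horvat, Saleh. So position 6.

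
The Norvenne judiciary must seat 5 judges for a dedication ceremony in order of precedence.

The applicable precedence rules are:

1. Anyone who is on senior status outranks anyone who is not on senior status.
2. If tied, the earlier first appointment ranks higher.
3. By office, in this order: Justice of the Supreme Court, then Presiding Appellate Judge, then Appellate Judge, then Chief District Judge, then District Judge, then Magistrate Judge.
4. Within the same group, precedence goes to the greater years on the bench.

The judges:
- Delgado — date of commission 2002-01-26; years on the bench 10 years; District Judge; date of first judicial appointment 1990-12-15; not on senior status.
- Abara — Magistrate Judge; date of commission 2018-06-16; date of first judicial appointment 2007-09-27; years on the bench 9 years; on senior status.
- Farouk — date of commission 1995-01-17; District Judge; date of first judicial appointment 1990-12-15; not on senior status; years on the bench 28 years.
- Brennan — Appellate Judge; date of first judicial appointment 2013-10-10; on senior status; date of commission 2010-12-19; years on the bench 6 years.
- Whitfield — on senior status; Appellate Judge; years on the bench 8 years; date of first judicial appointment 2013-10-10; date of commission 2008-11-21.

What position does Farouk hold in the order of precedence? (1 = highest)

4

By the first rule: Abara, Whitfield and Brennan (each on senior status); then Farouk and Delgado (both not on senior status).
Among Abara, Whitfield and Brennan, by date of first judicial appointment (earlier first): Abara (2007-09-27) before Whitfield and Brennan (2013-10-10).
Whitfield and Brennan are each Appellate Judge, so the next rule applies.
Among Whitfield and Brennan, by years on the bench (higher first): Whitfield (8 years) before Brennan (6 years).
Farouk and Delgado both have date of first judicial appointment 1990-12-15, so the next rule applies.
Farouk and Delgado are each District Judge, so the next rule applies.
Among Farouk and Delgado, by years on the bench (higher first): Farouk (28 years) before Delgado (10 years).
Order: Abara, Whitfield, Brennan, Farouk, Delgado. So position 4.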